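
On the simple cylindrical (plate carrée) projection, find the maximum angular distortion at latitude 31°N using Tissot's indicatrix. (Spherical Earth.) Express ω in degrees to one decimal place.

In the plate carrée (x = Rλ, y = Rφ), meridians are true-scale (h = 1) and parallels are stretched by k = sec φ.
At 31°: h = 1.000, k = 1.167; principal scales a = 1.167, b = 1.000.
sin(ω/2) = (a − b)/(a + b) = 0.1666/2.167 = 0.07691, so ω = 2 arcsin(0.07691) ≈ 8.8°.

8.8°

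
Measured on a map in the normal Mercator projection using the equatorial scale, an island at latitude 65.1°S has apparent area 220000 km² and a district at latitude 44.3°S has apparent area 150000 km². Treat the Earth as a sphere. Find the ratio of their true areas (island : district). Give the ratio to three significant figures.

0.508

Since Mercator area scale is 1/cos²φ, the true area equals the apparent area multiplied by cos²φ.
True area of island: 220000 × cos²(65.1°) = 220000 × 0.1773 = 39000 km².
True area of district: 150000 × cos²(44.3°) = 150000 × 0.5122 = 76830 km².
Ratio = 39000 / 76830 ≈ 0.508.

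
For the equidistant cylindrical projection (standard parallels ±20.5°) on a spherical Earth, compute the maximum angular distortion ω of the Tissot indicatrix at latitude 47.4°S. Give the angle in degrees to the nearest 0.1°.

18.5°

The equidistant cylindrical projection with φ₀ = 20.5° has h = 1 (meridians true) and k = cos φ₀ / cos φ along parallels.
At 47.4°: h = 1.000, k = 1.384; principal scales a = 1.384, b = 1.000.
sin(ω/2) = (a − b)/(a + b) = 0.3838/2.384 = 0.1610, so ω = 2 arcsin(0.1610) ≈ 18.5°.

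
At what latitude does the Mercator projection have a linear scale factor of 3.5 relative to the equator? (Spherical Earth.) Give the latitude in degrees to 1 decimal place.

73.4°

Mercator scale is k = sec φ = 1/cos φ.
1/cos φ = 3.5  ⇒  cos φ = 0.2857  ⇒  φ = arccos(0.2857) ≈ 73.4°.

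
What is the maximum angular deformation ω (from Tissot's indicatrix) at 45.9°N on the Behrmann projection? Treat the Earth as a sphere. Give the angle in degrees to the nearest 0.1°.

Behrmann is a cylindrical equal-area projection with standard parallels at ±30°. For cylindrical equal-area with standard parallel φ₀, h = cos φ / cos φ₀ and k = cos φ₀ / cos φ, so h·k = 1.
At 45.9°: h = 0.8036, k = 1.244; principal scales a = 1.244, b = 0.8036.
sin(ω/2) = (a − b)/(a + b) = 0.4409/2.048 = 0.2153, so ω = 2 arcsin(0.2153) ≈ 24.9°.

24.9°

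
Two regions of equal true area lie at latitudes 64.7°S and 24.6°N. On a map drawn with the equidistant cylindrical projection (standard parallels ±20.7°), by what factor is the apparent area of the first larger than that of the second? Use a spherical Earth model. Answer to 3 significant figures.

2.13

In the equirectangular projection with standard parallel φ₀ = 20.7° (x = Rλ cos φ₀, y = Rφ), meridians are true-scale (h = 1) and the parallel scale is k = cos φ₀ / cos φ.
Areal scale at 64.7°: h·k = 1.000 × 2.189 = 2.189.
Areal scale at 24.6°: h·k = 1.000 × 1.029 = 1.029.
Ratio = 2.189/1.029 ≈ 2.13.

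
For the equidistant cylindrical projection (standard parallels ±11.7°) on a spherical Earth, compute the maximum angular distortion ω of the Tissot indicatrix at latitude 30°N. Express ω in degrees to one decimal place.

The equidistant cylindrical projection with φ₀ = 11.7° has h = 1 (meridians true) and k = cos φ₀ / cos φ along parallels.
At 30°: h = 1.000, k = 1.131; principal scales a = 1.131, b = 1.000.
sin(ω/2) = (a − b)/(a + b) = 0.1307/2.131 = 0.06135, so ω = 2 arcsin(0.06135) ≈ 7.0°.

7.0°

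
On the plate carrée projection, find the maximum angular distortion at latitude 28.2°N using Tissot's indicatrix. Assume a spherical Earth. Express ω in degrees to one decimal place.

7.2°

For the equirectangular projection with φ₀ = 0 (plate carrée), h = 1 along meridians and k = sec φ along parallels.
At 28.2°: h = 1.000, k = 1.135; principal scales a = 1.135, b = 1.000.
sin(ω/2) = (a − b)/(a + b) = 0.1347/2.135 = 0.06309, so ω = 2 arcsin(0.06309) ≈ 7.2°.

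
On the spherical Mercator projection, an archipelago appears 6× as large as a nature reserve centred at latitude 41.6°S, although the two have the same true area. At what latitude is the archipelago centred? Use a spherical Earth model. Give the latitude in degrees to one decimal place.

72.2°

Mercator areal scale is sec²φ, so apparent-area ratio = sec²φ₁ / sec²φ₂ = cos²φ₂ / cos²φ₁.
cos²φ₂ / cos²φ₁ = 6  ⇒  cos φ₁ = cos 41.6° / √6 = 0.7478/2.449 = 0.3053.
φ₁ = arccos(0.3053) ≈ 72.2°.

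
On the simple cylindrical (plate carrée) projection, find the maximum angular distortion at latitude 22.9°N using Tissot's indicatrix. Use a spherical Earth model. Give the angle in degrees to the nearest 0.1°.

Plate carrée maps x = Rλ, y = Rφ. The meridian scale is h = 1 and the parallel scale is k = 1/cos φ = sec φ.
At 22.9°: h = 1.000, k = 1.086; principal scales a = 1.086, b = 1.000.
sin(ω/2) = (a − b)/(a + b) = 0.08556/2.086 = 0.04102, so ω = 2 arcsin(0.04102) ≈ 4.7°.

4.7°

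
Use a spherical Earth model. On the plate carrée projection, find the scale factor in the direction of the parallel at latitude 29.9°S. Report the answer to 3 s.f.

In the plate carrée (x = Rλ, y = Rφ), meridians are true-scale (h = 1) and parallels are stretched by k = sec φ.
k = 1/cos 29.9° = 1/0.8669 = 1.154.

1.15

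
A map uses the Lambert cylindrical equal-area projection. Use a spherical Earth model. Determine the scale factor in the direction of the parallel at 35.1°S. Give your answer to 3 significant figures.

1.22

The Lambert cylindrical equal-area projection is the cylindrical equal-area projection with its standard parallel at the equator (φ₀ = 0). A cylindrical equal-area projection with standard parallel φ₀ has meridian scale h = cos φ / cos φ₀ and parallel scale k = cos φ₀ / cos φ (so areas are preserved, h·k = 1).
k = cos 0° / cos 35.1° = 1.000/0.8181 = 1.222.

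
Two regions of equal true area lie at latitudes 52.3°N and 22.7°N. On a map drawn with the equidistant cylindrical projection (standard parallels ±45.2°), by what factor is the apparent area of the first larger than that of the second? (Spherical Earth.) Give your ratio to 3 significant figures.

The equidistant cylindrical projection with φ₀ = 45.2° has h = 1 (meridians true) and k = cos φ₀ / cos φ along parallels.
Areal scale at 52.3°: h·k = 1.000 × 1.152 = 1.152.
Areal scale at 22.7°: h·k = 1.000 × 0.7638 = 0.7638.
Ratio = 1.152/0.7638 ≈ 1.51.

1.51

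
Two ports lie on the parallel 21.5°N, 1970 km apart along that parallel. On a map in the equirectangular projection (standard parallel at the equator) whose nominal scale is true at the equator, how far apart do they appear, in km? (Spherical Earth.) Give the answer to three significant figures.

Plate carrée maps x = Rλ, y = Rφ. The meridian scale is h = 1 and the parallel scale is k = 1/cos φ = sec φ.
Along the parallel, k = sec 21.5° = 1/0.9304 = 1.075.
Map distance = 1970 × 1.075 ≈ 2120 km.

2120 km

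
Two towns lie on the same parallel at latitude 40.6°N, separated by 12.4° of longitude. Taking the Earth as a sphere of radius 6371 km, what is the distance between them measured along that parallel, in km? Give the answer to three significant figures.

Arc length along a parallel = R cos φ · Δλ (with Δλ in radians).
= 6371 × cos 40.6° × (12.4° × π/180) = 6371 × 0.7593 × 0.2164 ≈ 1050 km.

1050 km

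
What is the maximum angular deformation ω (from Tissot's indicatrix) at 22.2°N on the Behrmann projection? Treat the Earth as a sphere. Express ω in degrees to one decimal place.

Behrmann is a cylindrical equal-area projection with standard parallels at ±30°. A cylindrical equal-area projection with standard parallel φ₀ has meridian scale h = cos φ / cos φ₀ and parallel scale k = cos φ₀ / cos φ (so areas are preserved, h·k = 1).
At 22.2°: h = 1.069, k = 0.9354; principal scales a = 1.069, b = 0.9354.
sin(ω/2) = (a − b)/(a + b) = 0.1337/2.004 = 0.06672, so ω = 2 arcsin(0.06672) ≈ 7.7°.

7.7°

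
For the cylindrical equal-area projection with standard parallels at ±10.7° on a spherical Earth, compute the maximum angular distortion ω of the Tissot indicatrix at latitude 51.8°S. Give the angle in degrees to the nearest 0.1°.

51.3°

For cylindrical equal-area with standard parallel φ₀, h = cos φ / cos φ₀ and k = cos φ₀ / cos φ, so h·k = 1.
At 51.8°: h = 0.6294, k = 1.589; principal scales a = 1.589, b = 0.6294.
sin(ω/2) = (a − b)/(a + b) = 0.9596/2.218 = 0.4326, so ω = 2 arcsin(0.4326) ≈ 51.3°.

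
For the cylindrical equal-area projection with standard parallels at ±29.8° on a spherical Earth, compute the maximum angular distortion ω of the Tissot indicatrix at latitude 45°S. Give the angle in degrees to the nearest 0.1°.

23.3°

A cylindrical equal-area projection with standard parallel φ₀ has meridian scale h = cos φ / cos φ₀ and parallel scale k = cos φ₀ / cos φ (so areas are preserved, h·k = 1).
At 45°: h = 0.8149, k = 1.227; principal scales a = 1.227, b = 0.8149.
sin(ω/2) = (a − b)/(a + b) = 0.4123/2.042 = 0.2019, so ω = 2 arcsin(0.2019) ≈ 23.3°.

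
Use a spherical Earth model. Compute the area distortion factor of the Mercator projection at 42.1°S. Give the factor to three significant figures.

Mercator is conformal, so the point scale is isotropic: h = k = sec φ = 1/cos φ.
Areal scale = k² = sec²φ = 1/cos²(42.1°) = 1/0.7420² = 1.816.

1.82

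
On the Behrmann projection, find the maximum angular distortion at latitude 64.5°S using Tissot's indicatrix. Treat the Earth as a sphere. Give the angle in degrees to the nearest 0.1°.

The Behrmann projection is cylindrical equal-area with φ₀ = 30°. A cylindrical equal-area projection with standard parallel φ₀ has meridian scale h = cos φ / cos φ₀ and parallel scale k = cos φ₀ / cos φ (so areas are preserved, h·k = 1).
At 64.5°: h = 0.4971, k = 2.012; principal scales a = 2.012, b = 0.4971.
sin(ω/2) = (a − b)/(a + b) = 1.515/2.509 = 0.6037, so ω = 2 arcsin(0.6037) ≈ 74.3°.

74.3°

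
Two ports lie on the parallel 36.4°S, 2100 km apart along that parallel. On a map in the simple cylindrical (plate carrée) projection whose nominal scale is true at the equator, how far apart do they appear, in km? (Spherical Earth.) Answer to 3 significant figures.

For the equirectangular projection with φ₀ = 0 (plate carrée), h = 1 along meridians and k = sec φ along parallels.
Along the parallel, k = sec 36.4° = 1/0.8049 = 1.242.
Map distance = 2100 × 1.242 ≈ 2610 km.

2610 km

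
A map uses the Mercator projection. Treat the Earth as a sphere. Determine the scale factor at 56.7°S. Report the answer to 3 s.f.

The Mercator projection is conformal; its linear scale factor is the same in every direction and equals sec φ = 1/cos φ.
k = 1/cos 56.7° = 1/0.5490 = 1.821.

1.82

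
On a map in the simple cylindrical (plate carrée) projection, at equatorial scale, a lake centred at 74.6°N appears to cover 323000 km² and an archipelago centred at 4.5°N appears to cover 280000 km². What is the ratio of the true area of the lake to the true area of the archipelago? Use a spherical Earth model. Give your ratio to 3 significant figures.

Plate carrée has h = 1 and k = sec φ, giving areal scale sec φ; true area = (apparent area) · cos φ.
True area of lake: 323000 × cos(74.6°) = 323000 × 0.2656 = 85770 km².
True area of archipelago: 280000 × cos(4.5°) = 280000 × 0.9969 = 279100 km².
Ratio = 85770 / 279100 ≈ 0.307.

0.307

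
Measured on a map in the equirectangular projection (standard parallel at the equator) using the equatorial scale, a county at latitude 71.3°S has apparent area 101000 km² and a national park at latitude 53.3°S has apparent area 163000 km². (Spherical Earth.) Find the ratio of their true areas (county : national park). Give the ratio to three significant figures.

Plate carrée has h = 1 and k = sec φ, giving areal scale sec φ; true area = (apparent area) · cos φ.
True area of county: 101000 × cos(71.3°) = 101000 × 0.3206 = 32380 km².
True area of national park: 163000 × cos(53.3°) = 163000 × 0.5976 = 97410 km².
Ratio = 32380 / 97410 ≈ 0.332.

0.332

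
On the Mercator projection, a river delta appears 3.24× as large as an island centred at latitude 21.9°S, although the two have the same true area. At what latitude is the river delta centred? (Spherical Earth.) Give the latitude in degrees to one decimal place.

Mercator areal scale is sec²φ, so apparent-area ratio = sec²φ₁ / sec²φ₂ = cos²φ₂ / cos²φ₁.
cos²φ₂ / cos²φ₁ = 3.24  ⇒  cos φ₁ = cos 21.9° / √3.24 = 0.9278/1.800 = 0.5155.
φ₁ = arccos(0.5155) ≈ 59.0°.

59.0°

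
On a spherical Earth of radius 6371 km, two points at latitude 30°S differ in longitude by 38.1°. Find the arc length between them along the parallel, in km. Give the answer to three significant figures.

3670 km

Arc length along a parallel = R cos φ · Δλ (with Δλ in radians).
= 6371 × cos 30° × (38.1° × π/180) = 6371 × 0.8660 × 0.6650 ≈ 3670 km.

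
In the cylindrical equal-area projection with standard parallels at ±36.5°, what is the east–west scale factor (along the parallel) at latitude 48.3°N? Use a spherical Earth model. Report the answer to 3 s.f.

1.21

A cylindrical equal-area projection with standard parallel φ₀ has meridian scale h = cos φ / cos φ₀ and parallel scale k = cos φ₀ / cos φ (so areas are preserved, h·k = 1).
k = cos 36.5° / cos 48.3° = 0.8039/0.6652 = 1.208.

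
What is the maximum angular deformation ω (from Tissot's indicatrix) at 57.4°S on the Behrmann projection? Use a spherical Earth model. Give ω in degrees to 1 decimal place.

52.5°

The Behrmann projection is cylindrical equal-area with φ₀ = 30°. Cylindrical equal-area (φ₀ = 30°): h = cos φ / cos 30° along meridians, k = cos 30° / cos φ along parallels; h·k = 1.
At 57.4°: h = 0.6221, k = 1.607; principal scales a = 1.607, b = 0.6221.
sin(ω/2) = (a − b)/(a + b) = 0.9853/2.230 = 0.4419, so ω = 2 arcsin(0.4419) ≈ 52.5°.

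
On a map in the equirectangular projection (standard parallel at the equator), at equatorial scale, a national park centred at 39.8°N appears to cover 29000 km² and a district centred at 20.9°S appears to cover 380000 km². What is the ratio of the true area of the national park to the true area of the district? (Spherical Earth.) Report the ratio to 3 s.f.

0.0628

On the plate carrée, areal scale = h·k = 1 × sec φ, so true area = apparent × cos φ.
True area of national park: 29000 × cos(39.8°) = 29000 × 0.7683 = 22280 km².
True area of district: 380000 × cos(20.9°) = 380000 × 0.9342 = 355000 km².
Ratio = 22280 / 355000 ≈ 0.0628.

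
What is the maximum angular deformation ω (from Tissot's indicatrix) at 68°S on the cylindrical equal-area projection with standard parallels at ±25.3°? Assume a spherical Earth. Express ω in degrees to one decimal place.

90.0°

Cylindrical equal-area (φ₀ = 25.3°): h = cos φ / cos 25.3° along meridians, k = cos 25.3° / cos φ along parallels; h·k = 1.
At 68°: h = 0.4143, k = 2.413; principal scales a = 2.413, b = 0.4143.
sin(ω/2) = (a − b)/(a + b) = 1.999/2.828 = 0.7069, so ω = 2 arcsin(0.7069) ≈ 90.0°.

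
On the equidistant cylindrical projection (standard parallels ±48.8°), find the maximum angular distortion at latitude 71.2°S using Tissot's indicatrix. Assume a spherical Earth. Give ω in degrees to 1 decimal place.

40.1°

In the equirectangular projection with standard parallel φ₀ = 48.8° (x = Rλ cos φ₀, y = Rφ), meridians are true-scale (h = 1) and the parallel scale is k = cos φ₀ / cos φ.
At 71.2°: h = 1.000, k = 2.044; principal scales a = 2.044, b = 1.000.
sin(ω/2) = (a − b)/(a + b) = 1.044/3.044 = 0.3430, so ω = 2 arcsin(0.3430) ≈ 40.1°.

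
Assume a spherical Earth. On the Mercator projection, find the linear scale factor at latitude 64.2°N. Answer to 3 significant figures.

2.30

Mercator is conformal, so the point scale is isotropic: h = k = sec φ = 1/cos φ.
k = 1/cos 64.2° = 1/0.4352 = 2.298.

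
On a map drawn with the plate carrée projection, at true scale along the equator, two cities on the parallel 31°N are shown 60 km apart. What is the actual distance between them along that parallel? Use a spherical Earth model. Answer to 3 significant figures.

51.4 km

Plate carrée maps x = Rλ, y = Rφ. The meridian scale is h = 1 and the parallel scale is k = 1/cos φ = sec φ.
Along the parallel at 31°, map distances are exaggerated by k = sec 31° = 1.167.
True distance = 60 / 1.167 = 60 × cos 31° ≈ 51.4 km.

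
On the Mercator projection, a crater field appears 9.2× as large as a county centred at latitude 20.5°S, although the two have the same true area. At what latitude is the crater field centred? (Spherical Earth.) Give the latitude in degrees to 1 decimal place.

Mercator areal scale is sec²φ, so apparent-area ratio = sec²φ₁ / sec²φ₂ = cos²φ₂ / cos²φ₁.
cos²φ₂ / cos²φ₁ = 9.2  ⇒  cos φ₁ = cos 20.5° / √9.2 = 0.9367/3.033 = 0.3088.
φ₁ = arccos(0.3088) ≈ 72.0°.

72.0°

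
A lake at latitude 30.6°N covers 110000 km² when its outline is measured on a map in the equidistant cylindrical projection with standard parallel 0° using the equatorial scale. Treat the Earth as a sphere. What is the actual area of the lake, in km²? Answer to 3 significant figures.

In the plate carrée (x = Rλ, y = Rφ), meridians are true-scale (h = 1) and parallels are stretched by k = sec φ.
Areal scale = h·k = 1 × sec φ; at 30.6°, h = 1.000, k = 1.162, so h·k = 1.162.
True area = apparent / (areal scale) = 110000 / 1.162 ≈ 94700 km².

94700 km²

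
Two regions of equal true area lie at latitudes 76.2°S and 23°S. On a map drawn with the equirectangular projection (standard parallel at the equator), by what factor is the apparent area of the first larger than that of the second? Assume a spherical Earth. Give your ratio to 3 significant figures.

In the plate carrée (x = Rλ, y = Rφ), meridians are true-scale (h = 1) and parallels are stretched by k = sec φ.
Areal scale at 76.2°: h·k = 1.000 × 4.192 = 4.192.
Areal scale at 23°: h·k = 1.000 × 1.086 = 1.086.
Ratio = 4.192/1.086 ≈ 3.86.

3.86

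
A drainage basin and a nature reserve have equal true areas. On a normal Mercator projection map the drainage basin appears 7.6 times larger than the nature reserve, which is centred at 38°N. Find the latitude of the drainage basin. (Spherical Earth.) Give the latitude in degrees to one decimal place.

On Mercator, (apparent₁)/(apparent₂) = sec²φ₁ / sec²φ₂ when true areas are equal.
cos²φ₂ / cos²φ₁ = 7.6  ⇒  cos φ₁ = cos 38° / √7.6 = 0.7880/2.757 = 0.2858.
φ₁ = arccos(0.2858) ≈ 73.4°.

73.4°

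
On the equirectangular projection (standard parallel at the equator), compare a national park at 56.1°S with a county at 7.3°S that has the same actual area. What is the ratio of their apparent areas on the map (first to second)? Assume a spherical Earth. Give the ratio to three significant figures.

1.78

For the equirectangular projection with φ₀ = 0 (plate carrée), h = 1 along meridians and k = sec φ along parallels.
Areal scale at 56.1°: h·k = 1.000 × 1.793 = 1.793.
Areal scale at 7.3°: h·k = 1.000 × 1.008 = 1.008.
Ratio = 1.793/1.008 ≈ 1.78.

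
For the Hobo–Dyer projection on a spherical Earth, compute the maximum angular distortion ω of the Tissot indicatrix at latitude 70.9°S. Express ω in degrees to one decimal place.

The Hobo–Dyer projection is cylindrical equal-area with φ₀ = 37.5°. A cylindrical equal-area projection with standard parallel φ₀ has meridian scale h = cos φ / cos φ₀ and parallel scale k = cos φ₀ / cos φ (so areas are preserved, h·k = 1).
At 70.9°: h = 0.4124, k = 2.425; principal scales a = 2.425, b = 0.4124.
sin(ω/2) = (a − b)/(a + b) = 2.012/2.837 = 0.7092, so ω = 2 arcsin(0.7092) ≈ 90.3°.

90.3°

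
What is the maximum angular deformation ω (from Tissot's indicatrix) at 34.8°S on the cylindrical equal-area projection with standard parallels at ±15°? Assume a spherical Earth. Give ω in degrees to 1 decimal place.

Cylindrical equal-area (φ₀ = 15°): h = cos φ / cos 15° along meridians, k = cos 15° / cos φ along parallels; h·k = 1.
At 34.8°: h = 0.8501, k = 1.176; principal scales a = 1.176, b = 0.8501.
sin(ω/2) = (a − b)/(a + b) = 0.3262/2.026 = 0.1610, so ω = 2 arcsin(0.1610) ≈ 18.5°.

18.5°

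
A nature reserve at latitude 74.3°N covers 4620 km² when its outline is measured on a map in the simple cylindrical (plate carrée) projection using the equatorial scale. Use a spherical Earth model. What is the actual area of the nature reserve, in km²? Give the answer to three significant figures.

For the equirectangular projection with φ₀ = 0 (plate carrée), h = 1 along meridians and k = sec φ along parallels.
Areal scale = h·k = 1 × sec φ; at 74.3°, h = 1.000, k = 3.695, so h·k = 3.695.
True area = apparent / (areal scale) = 4620 / 3.695 ≈ 1250 km².

1250 km²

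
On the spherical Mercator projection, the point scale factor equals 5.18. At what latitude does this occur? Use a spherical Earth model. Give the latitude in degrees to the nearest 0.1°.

78.9°

Mercator scale is k = sec φ = 1/cos φ.
1/cos φ = 5.18  ⇒  cos φ = 0.1931  ⇒  φ = arccos(0.1931) ≈ 78.9°.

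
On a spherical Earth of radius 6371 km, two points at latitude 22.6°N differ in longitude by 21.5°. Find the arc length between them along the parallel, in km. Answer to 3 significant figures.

Arc length along a parallel = R cos φ · Δλ (with Δλ in radians).
= 6371 × cos 22.6° × (21.5° × π/180) = 6371 × 0.9232 × 0.3752 ≈ 2210 km.

2210 km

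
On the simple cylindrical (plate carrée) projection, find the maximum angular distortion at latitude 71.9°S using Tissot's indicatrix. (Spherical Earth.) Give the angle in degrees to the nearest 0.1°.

63.5°

Plate carrée maps x = Rλ, y = Rφ. The meridian scale is h = 1 and the parallel scale is k = 1/cos φ = sec φ.
At 71.9°: h = 1.000, k = 3.219; principal scales a = 3.219, b = 1.000.
sin(ω/2) = (a − b)/(a + b) = 2.219/4.219 = 0.5259, so ω = 2 arcsin(0.5259) ≈ 63.5°.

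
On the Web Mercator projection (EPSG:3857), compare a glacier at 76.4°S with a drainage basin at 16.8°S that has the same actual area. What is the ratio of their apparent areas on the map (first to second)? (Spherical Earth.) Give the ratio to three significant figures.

Mercator is conformal with k = sec φ, so areal scale = k² = sec²φ.
At 76.4°: sec²(76.4°) = 1/0.2351² = 18.09.
At 16.8°: sec²(16.8°) = 1/0.9573² = 1.091.
Ratio = 18.09/1.091 = cos²(16.8°)/cos²(76.4°) ≈ 16.6.

16.6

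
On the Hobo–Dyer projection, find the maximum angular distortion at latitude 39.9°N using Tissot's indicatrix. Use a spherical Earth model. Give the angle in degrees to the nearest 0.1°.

3.8°

The Hobo–Dyer projection is cylindrical equal-area with φ₀ = 37.5°. For cylindrical equal-area with standard parallel φ₀, h = cos φ / cos φ₀ and k = cos φ₀ / cos φ, so h·k = 1.
At 39.9°: h = 0.9670, k = 1.034; principal scales a = 1.034, b = 0.9670.
sin(ω/2) = (a − b)/(a + b) = 0.06715/2.001 = 0.03355, so ω = 2 arcsin(0.03355) ≈ 3.8°.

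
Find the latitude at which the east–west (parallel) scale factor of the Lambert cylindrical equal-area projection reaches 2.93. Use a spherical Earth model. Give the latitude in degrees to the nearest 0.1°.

70.0°

The Lambert cylindrical equal-area projection is the cylindrical equal-area projection with its standard parallel at the equator (φ₀ = 0). A cylindrical equal-area projection with standard parallel φ₀ has meridian scale h = cos φ / cos φ₀ and parallel scale k = cos φ₀ / cos φ (so areas are preserved, h·k = 1).
k = cos φ₀ / cos φ = 2.93  ⇒  cos φ = cos 0° / 2.93 = 0.3413.
φ = arccos(0.3413) ≈ 70.0°.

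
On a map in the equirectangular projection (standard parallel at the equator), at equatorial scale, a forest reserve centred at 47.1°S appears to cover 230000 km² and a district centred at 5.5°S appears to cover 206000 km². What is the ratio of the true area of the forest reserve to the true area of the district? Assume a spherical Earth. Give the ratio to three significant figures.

Plate carrée has h = 1 and k = sec φ, giving areal scale sec φ; true area = (apparent area) · cos φ.
True area of forest reserve: 230000 × cos(47.1°) = 230000 × 0.6807 = 156600 km².
True area of district: 206000 × cos(5.5°) = 206000 × 0.9954 = 205100 km².
Ratio = 156600 / 205100 ≈ 0.764.

0.764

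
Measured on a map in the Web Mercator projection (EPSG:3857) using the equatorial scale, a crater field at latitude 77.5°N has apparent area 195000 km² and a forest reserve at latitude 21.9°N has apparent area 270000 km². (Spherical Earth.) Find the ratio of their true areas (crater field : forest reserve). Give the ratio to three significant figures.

0.0393

On Mercator the areal scale is sec²φ, so true area = apparent × cos²φ.
True area of crater field: 195000 × cos²(77.5°) = 195000 × 0.04685 = 9135 km².
True area of forest reserve: 270000 × cos²(21.9°) = 270000 × 0.8609 = 232400 km².
Ratio = 9135 / 232400 ≈ 0.0393.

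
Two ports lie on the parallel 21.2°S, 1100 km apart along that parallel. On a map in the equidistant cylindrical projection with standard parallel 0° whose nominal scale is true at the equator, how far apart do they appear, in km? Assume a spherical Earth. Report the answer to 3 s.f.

1180 km

In the plate carrée (x = Rλ, y = Rφ), meridians are true-scale (h = 1) and parallels are stretched by k = sec φ.
Along the parallel, k = sec 21.2° = 1/0.9323 = 1.073.
Map distance = 1100 × 1.073 ≈ 1180 km.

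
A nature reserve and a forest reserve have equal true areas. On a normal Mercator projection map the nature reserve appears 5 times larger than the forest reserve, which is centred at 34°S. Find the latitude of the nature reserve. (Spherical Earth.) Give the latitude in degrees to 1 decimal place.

On Mercator, (apparent₁)/(apparent₂) = sec²φ₁ / sec²φ₂ when true areas are equal.
cos²φ₂ / cos²φ₁ = 5  ⇒  cos φ₁ = cos 34° / √5 = 0.8290/2.236 = 0.3708.
φ₁ = arccos(0.3708) ≈ 68.2°.

68.2°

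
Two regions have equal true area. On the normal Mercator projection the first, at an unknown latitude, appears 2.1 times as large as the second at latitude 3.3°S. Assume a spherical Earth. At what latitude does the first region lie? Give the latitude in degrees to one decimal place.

46.5°

For equal true areas on Mercator, apparent areas scale as sec²φ, so the ratio is cos²φ₂ / cos²φ₁.
cos²φ₂ / cos²φ₁ = 2.1  ⇒  cos φ₁ = cos 3.3° / √2.1 = 0.9983/1.449 = 0.6889.
φ₁ = arccos(0.6889) ≈ 46.5°.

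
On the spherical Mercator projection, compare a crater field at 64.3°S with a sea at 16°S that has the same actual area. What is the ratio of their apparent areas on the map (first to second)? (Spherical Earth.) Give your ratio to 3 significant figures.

Mercator is conformal with k = sec φ, so areal scale = k² = sec²φ.
At 64.3°: sec²(64.3°) = 1/0.4337² = 5.317.
At 16°: sec²(16°) = 1/0.9613² = 1.082.
Ratio = 5.317/1.082 = cos²(16°)/cos²(64.3°) ≈ 4.91.

4.91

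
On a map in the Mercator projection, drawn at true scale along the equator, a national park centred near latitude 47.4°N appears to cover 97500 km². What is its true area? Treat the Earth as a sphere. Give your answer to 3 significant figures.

44700 km²

Mercator is conformal, so the point scale is isotropic: h = k = sec φ = 1/cos φ.
Areal scale = k² = sec²φ = 1/cos²(47.4°) = 1/0.6769² = 2.183.
True area = apparent / (areal scale) = 97500 / 2.183 ≈ 44700 km².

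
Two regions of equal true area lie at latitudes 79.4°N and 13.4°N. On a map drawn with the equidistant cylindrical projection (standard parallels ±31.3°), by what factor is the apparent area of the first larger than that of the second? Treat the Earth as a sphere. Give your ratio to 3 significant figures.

With standard parallel φ₀ = 31.3°, the equirectangular projection gives x = Rλ cos φ₀, y = Rφ, so h = 1 and k = cos 31.3° / cos φ.
Areal scale at 79.4°: h·k = 1.000 × 4.645 = 4.645.
Areal scale at 13.4°: h·k = 1.000 × 0.8784 = 0.8784.
Ratio = 4.645/0.8784 ≈ 5.29.

5.29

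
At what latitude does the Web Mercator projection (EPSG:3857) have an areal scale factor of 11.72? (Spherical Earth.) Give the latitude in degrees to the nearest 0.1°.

73.0°

Mercator areal scale is sec²φ.
sec²φ = 11.72  ⇒  cos²φ = 0.08532  ⇒  cos φ = 0.2921.
φ = arccos(0.2921) ≈ 73.0°.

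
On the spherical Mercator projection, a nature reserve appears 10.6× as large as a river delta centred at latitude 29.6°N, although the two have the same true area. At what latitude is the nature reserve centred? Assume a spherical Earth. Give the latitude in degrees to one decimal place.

Mercator areal scale is sec²φ, so apparent-area ratio = sec²φ₁ / sec²φ₂ = cos²φ₂ / cos²φ₁.
cos²φ₂ / cos²φ₁ = 10.6  ⇒  cos φ₁ = cos 29.6° / √10.6 = 0.8695/3.256 = 0.2671.
φ₁ = arccos(0.2671) ≈ 74.5°.

74.5°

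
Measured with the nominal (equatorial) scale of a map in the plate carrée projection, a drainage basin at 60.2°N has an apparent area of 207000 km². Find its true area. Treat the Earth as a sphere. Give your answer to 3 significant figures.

103000 km²

For the equirectangular projection with φ₀ = 0 (plate carrée), h = 1 along meridians and k = sec φ along parallels.
Areal scale = h·k = 1 × sec φ; at 60.2°, h = 1.000, k = 2.012, so h·k = 2.012.
True area = apparent / (areal scale) = 207000 / 2.012 ≈ 103000 km².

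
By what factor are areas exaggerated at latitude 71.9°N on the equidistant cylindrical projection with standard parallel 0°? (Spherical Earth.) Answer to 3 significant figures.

Plate carrée maps x = Rλ, y = Rφ. The meridian scale is h = 1 and the parallel scale is k = 1/cos φ = sec φ.
Areal scale = h·k = 1 × sec φ; at 71.9°, h = 1.000, k = 3.219, so h·k = 3.219.

3.22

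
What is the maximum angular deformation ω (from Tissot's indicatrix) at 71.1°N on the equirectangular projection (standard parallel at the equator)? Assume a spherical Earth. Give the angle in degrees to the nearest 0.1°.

61.4°

Plate carrée maps x = Rλ, y = Rφ. The meridian scale is h = 1 and the parallel scale is k = 1/cos φ = sec φ.
At 71.1°: h = 1.000, k = 3.087; principal scales a = 3.087, b = 1.000.
sin(ω/2) = (a − b)/(a + b) = 2.087/4.087 = 0.5107, so ω = 2 arcsin(0.5107) ≈ 61.4°.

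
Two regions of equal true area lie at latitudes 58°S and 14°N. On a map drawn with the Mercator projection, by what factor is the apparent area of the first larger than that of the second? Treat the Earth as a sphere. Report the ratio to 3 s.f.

3.35

On Mercator, area is exaggerated by sec²φ = 1/cos²φ.
At 58°: sec²(58°) = 1/0.5299² = 3.561.
At 14°: sec²(14°) = 1/0.9703² = 1.062.
Ratio = 3.561/1.062 = cos²(14°)/cos²(58°) ≈ 3.35.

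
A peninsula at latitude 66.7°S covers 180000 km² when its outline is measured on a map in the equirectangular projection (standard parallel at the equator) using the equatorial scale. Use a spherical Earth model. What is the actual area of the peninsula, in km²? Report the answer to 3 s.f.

Plate carrée maps x = Rλ, y = Rφ. The meridian scale is h = 1 and the parallel scale is k = 1/cos φ = sec φ.
Areal scale = h·k = 1 × sec φ; at 66.7°, h = 1.000, k = 2.528, so h·k = 2.528.
True area = apparent / (areal scale) = 180000 / 2.528 ≈ 71200 km².

71200 km²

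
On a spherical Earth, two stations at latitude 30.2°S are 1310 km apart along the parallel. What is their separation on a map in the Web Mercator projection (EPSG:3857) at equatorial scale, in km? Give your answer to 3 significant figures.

Mercator is conformal, so the point scale is isotropic: h = k = sec φ = 1/cos φ.
Along the parallel, k = sec 30.2° = 1/0.8643 = 1.157.
Map distance = 1310 × 1.157 ≈ 1520 km.

1520 km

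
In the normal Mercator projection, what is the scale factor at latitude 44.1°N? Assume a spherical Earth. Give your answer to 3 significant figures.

1.39

The Mercator projection is conformal; its linear scale factor is the same in every direction and equals sec φ = 1/cos φ.
k = 1/cos 44.1° = 1/0.7181 = 1.393.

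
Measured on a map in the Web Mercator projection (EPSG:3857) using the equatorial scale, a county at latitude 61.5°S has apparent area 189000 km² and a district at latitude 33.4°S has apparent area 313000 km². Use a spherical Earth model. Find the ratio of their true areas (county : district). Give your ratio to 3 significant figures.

0.197

On Mercator the areal scale is sec²φ, so true area = apparent × cos²φ.
True area of county: 189000 × cos²(61.5°) = 189000 × 0.2277 = 43030 km².
True area of district: 313000 × cos²(33.4°) = 313000 × 0.6970 = 218200 km².
Ratio = 43030 / 218200 ≈ 0.197.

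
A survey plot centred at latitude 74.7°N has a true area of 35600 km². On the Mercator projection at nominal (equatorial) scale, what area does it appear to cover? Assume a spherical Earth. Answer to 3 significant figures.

511000 km²

For Mercator, h = k = sec φ (a conformal cylindrical projection has a single point scale, 1/cos φ).
Areal scale = k² = sec²φ = 1/cos²(74.7°) = 1/0.2639² = 14.36.
Apparent area = 35600 × 14.36 ≈ 511000 km².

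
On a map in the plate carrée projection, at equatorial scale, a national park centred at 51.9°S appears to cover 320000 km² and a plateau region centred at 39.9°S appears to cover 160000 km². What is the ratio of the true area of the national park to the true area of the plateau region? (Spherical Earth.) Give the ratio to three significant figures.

1.61

Plate carrée has h = 1 and k = sec φ, giving areal scale sec φ; true area = (apparent area) · cos φ.
True area of national park: 320000 × cos(51.9°) = 320000 × 0.6170 = 197500 km².
True area of plateau region: 160000 × cos(39.9°) = 160000 × 0.7672 = 122700 km².
Ratio = 197500 / 122700 ≈ 1.61.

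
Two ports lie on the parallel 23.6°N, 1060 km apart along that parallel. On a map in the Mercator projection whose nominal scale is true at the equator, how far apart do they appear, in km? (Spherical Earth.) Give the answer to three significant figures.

The Mercator projection is conformal; its linear scale factor is the same in every direction and equals sec φ = 1/cos φ.
Along the parallel, k = sec 23.6° = 1/0.9164 = 1.091.
Map distance = 1060 × 1.091 ≈ 1160 km.

1160 km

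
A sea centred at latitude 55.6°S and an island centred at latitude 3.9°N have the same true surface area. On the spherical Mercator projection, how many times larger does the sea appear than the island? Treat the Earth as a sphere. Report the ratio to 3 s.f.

On Mercator, area is exaggerated by sec²φ = 1/cos²φ.
At 55.6°: sec²(55.6°) = 1/0.5650² = 3.133.
At 3.9°: sec²(3.9°) = 1/0.9977² = 1.005.
Ratio = 3.133/1.005 = cos²(3.9°)/cos²(55.6°) ≈ 3.12.

3.12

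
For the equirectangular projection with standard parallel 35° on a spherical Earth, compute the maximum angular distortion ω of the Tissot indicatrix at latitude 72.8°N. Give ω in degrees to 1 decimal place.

56.0°

The equidistant cylindrical projection with φ₀ = 35° has h = 1 (meridians true) and k = cos φ₀ / cos φ along parallels.
At 72.8°: h = 1.000, k = 2.770; principal scales a = 2.770, b = 1.000.
sin(ω/2) = (a − b)/(a + b) = 1.770/3.770 = 0.4695, so ω = 2 arcsin(0.4695) ≈ 56.0°.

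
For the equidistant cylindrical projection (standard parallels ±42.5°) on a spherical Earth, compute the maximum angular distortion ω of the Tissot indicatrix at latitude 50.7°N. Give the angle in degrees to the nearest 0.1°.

With standard parallel φ₀ = 42.5°, the equirectangular projection gives x = Rλ cos φ₀, y = Rφ, so h = 1 and k = cos 42.5° / cos φ.
At 50.7°: h = 1.000, k = 1.164; principal scales a = 1.164, b = 1.000.
sin(ω/2) = (a − b)/(a + b) = 0.1640/2.164 = 0.07580, so ω = 2 arcsin(0.07580) ≈ 8.7°.

8.7°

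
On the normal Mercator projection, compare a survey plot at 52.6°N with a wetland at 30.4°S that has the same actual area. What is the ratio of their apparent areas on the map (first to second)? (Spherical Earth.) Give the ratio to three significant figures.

Mercator areal scale is sec²φ.
At 52.6°: sec²(52.6°) = 1/0.6074² = 2.711.
At 30.4°: sec²(30.4°) = 1/0.8625² = 1.344.
Ratio = 2.711/1.344 = cos²(30.4°)/cos²(52.6°) ≈ 2.02.

2.02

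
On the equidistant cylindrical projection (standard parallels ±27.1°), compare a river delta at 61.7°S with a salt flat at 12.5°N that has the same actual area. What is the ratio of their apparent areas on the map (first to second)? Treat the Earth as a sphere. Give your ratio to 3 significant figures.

With standard parallel φ₀ = 27.1°, the equirectangular projection gives x = Rλ cos φ₀, y = Rφ, so h = 1 and k = cos 27.1° / cos φ.
Areal scale at 61.7°: h·k = 1.000 × 1.878 = 1.878.
Areal scale at 12.5°: h·k = 1.000 × 0.9118 = 0.9118.
Ratio = 1.878/0.9118 ≈ 2.06.

2.06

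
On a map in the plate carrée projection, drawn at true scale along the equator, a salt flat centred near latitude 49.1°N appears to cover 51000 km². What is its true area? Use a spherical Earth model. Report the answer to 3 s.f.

For the equirectangular projection with φ₀ = 0 (plate carrée), h = 1 along meridians and k = sec φ along parallels.
Areal scale = h·k = 1 × sec φ; at 49.1°, h = 1.000, k = 1.527, so h·k = 1.527.
True area = apparent / (areal scale) = 51000 / 1.527 ≈ 33400 km².

33400 km²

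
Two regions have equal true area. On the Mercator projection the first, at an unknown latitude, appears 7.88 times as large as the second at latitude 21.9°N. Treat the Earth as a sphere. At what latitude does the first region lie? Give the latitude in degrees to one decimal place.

On Mercator, (apparent₁)/(apparent₂) = sec²φ₁ / sec²φ₂ when true areas are equal.
cos²φ₂ / cos²φ₁ = 7.88  ⇒  cos φ₁ = cos 21.9° / √7.88 = 0.9278/2.807 = 0.3305.
φ₁ = arccos(0.3305) ≈ 70.7°.

70.7°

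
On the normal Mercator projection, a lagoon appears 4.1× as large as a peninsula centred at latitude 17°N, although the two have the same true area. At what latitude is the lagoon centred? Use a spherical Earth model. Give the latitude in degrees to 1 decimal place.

On Mercator, (apparent₁)/(apparent₂) = sec²φ₁ / sec²φ₂ when true areas are equal.
cos²φ₂ / cos²φ₁ = 4.1  ⇒  cos φ₁ = cos 17° / √4.1 = 0.9563/2.025 = 0.4723.
φ₁ = arccos(0.4723) ≈ 61.8°.

61.8°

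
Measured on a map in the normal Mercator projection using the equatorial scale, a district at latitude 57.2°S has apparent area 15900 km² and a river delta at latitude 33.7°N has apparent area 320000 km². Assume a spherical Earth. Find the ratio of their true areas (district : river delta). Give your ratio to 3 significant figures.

0.0211

Mercator's areal exaggeration is sec²φ; hence true area = (apparent area) · cos²φ.
True area of district: 15900 × cos²(57.2°) = 15900 × 0.2934 = 4666 km².
True area of river delta: 320000 × cos²(33.7°) = 320000 × 0.6921 = 221500 km².
Ratio = 4666 / 221500 ≈ 0.0211.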